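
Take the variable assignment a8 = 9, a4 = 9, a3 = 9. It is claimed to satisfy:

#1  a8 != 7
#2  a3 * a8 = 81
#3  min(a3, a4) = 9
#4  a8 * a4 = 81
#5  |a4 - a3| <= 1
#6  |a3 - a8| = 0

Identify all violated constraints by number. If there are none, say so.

#1 a8 = 9, and 9 ≠ 7 — OK.
#2 a3 * a8 = 9 * 9 = 81 — OK.
#3 min(9, 9) = 9 — OK.
#4 a8 * a4 = 9 * 9 = 81 — OK.
#5 |9 - 9| = 0; 0 ≤ 1 — OK.
#6 |9 - 9| = 0 — OK.

The assignment satisfies every constraint.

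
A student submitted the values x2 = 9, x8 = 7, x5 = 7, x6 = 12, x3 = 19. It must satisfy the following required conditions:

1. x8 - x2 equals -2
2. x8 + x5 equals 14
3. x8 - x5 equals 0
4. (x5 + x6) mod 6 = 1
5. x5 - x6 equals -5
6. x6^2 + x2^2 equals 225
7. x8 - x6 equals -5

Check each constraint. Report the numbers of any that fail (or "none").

1. x8 - x2 = 7 - 9 = -2  holds
2. x8 + x5 = 7 + 7 = 14  holds
3. x8 - x5 = 7 - 7 = 0  holds
4. x5 + x6 = 19; 19 mod 6 = 1  holds
5. x5 - x6 = 7 - 12 = -5  holds
6. x6^2 + x2^2 = 12^2 + 9^2 = 144 + 81 = 225  holds
7. x8 - x6 = 7 - 12 = -5  holds

None — every constraint holds.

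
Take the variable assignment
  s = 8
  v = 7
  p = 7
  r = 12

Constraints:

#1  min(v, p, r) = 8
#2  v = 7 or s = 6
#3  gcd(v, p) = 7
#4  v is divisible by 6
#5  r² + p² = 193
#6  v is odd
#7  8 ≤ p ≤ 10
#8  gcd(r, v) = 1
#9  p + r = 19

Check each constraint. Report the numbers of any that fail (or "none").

The assignment fails constraints 1, 4, and 7.

#1 min(7, 7, 12) = 7, not 8  fails
#2 v = 7 = 7 (first disjunct)  holds
#3 gcd(7, 7) = 7  holds
#4 7 = 6×1 + 1, so 6 does not divide 7  fails
#5 r² + p² = 12² + 7² = 144 + 49 = 193  holds
#6 v = 7 is odd  holds
#7 p = 7 is outside [8, 10]  fails
#8 gcd(12, 7) = 1  holds
#9 p + r = 7 + 12 = 19  holds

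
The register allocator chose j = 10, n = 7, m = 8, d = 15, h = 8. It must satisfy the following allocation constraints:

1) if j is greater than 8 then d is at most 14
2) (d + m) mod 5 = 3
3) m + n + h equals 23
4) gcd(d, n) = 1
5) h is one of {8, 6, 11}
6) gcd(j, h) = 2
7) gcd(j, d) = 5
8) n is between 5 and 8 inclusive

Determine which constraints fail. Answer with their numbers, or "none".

Constraint 1 does not hold.

1) j = 10 > 8, so we need d ≤ 14; but d = 15 > 14 — violated.
2) d + m = 23; 23 mod 5 = 3 — satisfied.
3) m + n + h = 8 + 7 + 8 = 23 — satisfied.
4) gcd(15, 7) = 1 — satisfied.
5) h = 8 is in {8, 6, 11} — satisfied.
6) gcd(10, 8) = 2 — satisfied.
7) gcd(10, 15) = 5 — satisfied.
8) n = 7 lies in [5, 8] — satisfied.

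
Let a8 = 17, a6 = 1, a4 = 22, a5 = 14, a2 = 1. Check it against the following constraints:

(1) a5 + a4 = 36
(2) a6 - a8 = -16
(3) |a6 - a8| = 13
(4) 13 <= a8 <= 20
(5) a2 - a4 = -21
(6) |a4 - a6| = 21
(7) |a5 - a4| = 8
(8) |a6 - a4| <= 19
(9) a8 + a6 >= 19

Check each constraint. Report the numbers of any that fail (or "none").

(1) a5 + a4 = 14 + 22 = 36  holds
(2) a6 - a8 = 1 - 17 = -16  holds
(3) |1 - 17| = 16, not 13  fails
(4) a8 = 17 lies in [13, 20]  holds
(5) a2 - a4 = 1 - 22 = -21  holds
(6) |22 - 1| = 21  holds
(7) |14 - 22| = 8  holds
(8) |1 - 22| = 21; 21 > 19, exceeds bound 19  fails
(9) a8 + a6 = 17 + 1 = 18; 18 < 19, bound 19 not met  fails

No — constraints 3, 8, and 9 are not satisfied.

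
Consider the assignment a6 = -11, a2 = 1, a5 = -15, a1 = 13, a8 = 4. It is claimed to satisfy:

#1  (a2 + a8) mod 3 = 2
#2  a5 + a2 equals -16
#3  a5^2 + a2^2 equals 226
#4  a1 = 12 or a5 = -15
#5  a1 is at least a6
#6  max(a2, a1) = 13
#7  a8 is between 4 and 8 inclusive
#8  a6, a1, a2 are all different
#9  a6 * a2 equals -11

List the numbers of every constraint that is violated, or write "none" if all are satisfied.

Constraint 2 is violated.

#1 a2 + a8 = 5; 5 mod 3 = 2  ✔
#2 a5 + a2 = -15 + 1 = -14, not -16  ✘
#3 a5^2 + a2^2 = (-15)^2 + 1^2 = 225 + 1 = 226  ✔
#4 a1 = 13 ≠ 12, but a5 = -15 = -15 (second disjunct)  ✔
#5 a1 = 13, a6 = -11; 13 ≥ -11  ✔
#6 max(1, 13) = 13  ✔
#7 a8 = 4 lies in [4, 8]  ✔
#8 values -11, 13, 1 are pairwise distinct  ✔
#9 a6 * a2 = -11 * 1 = -11  ✔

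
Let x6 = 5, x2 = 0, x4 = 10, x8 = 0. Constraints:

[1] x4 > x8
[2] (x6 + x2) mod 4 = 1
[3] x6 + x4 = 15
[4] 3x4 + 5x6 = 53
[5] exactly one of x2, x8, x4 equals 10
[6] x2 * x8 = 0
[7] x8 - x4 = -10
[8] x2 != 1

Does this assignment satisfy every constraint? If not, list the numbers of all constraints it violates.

[1] x4 = 10, x8 = 0; 10 > 0 — satisfied.
[2] x6 + x2 = 5; 5 mod 4 = 1 — satisfied.
[3] x6 + x4 = 5 + 10 = 15 — satisfied.
[4] 3x4 + 5x6 = 3(10) + 5(5) = 55, not 53 — violated.
[5] x2=0, x8=0, x4=10; 1 of them equals 10 — satisfied.
[6] x2 * x8 = 0 * 0 = 0 — satisfied.
[7] x8 - x4 = 0 - 10 = -10 — satisfied.
[8] x2 = 0, and 0 ≠ 1 — satisfied.

The assignment fails constraint 4.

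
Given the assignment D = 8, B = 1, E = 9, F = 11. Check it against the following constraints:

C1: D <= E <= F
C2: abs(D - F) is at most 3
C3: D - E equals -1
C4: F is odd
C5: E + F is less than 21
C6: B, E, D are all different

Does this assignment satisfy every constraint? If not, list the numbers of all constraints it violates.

No violations.

C1: values 8 <= 9 <= 11  true
C2: abs(8 - 11) = 3; 3 ≤ 3  true
C3: D - E = 8 - 9 = -1  true
C4: F = 11 is odd  true
C5: E + F = 9 + 11 = 20; 20 < 21  true
C6: values 1, 9, 8 are pairwise distinct  true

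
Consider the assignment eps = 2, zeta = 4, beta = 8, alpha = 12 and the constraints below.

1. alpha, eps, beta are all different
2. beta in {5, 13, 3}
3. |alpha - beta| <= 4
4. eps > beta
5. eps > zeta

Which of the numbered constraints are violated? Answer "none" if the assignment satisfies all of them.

Constraints 2, 4, 5 are violated.

1. values 12, 2, 8 are pairwise distinct  holds
2. beta = 8 is not in {5, 13, 3}  fails
3. |12 - 8| = 4; 4 ≤ 4  holds
4. eps = 2, beta = 8; 2 ≤ 8 (want >)  fails
5. eps = 2, zeta = 4; 2 ≤ 4 (want >)  fails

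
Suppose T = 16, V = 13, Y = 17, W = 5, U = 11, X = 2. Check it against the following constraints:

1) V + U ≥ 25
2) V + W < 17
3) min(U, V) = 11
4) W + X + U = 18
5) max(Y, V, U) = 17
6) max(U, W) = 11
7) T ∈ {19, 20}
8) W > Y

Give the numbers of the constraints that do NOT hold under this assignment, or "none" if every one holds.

The assignment fails constraints 1, 2, 7, and 8.

1) V + U = 13 + 11 = 24; 24 < 25, bound 25 not met  no
2) V + W = 13 + 5 = 18; 18 ≥ 17, bound 17 not met  no
3) min(11, 13) = 11  yes
4) W + X + U = 5 + 2 + 11 = 18  yes
5) max(17, 13, 11) = 17  yes
6) max(11, 5) = 11  yes
7) T = 16 is not in {19, 20}  no
8) W = 5, Y = 17; 5 ≤ 17 (want >)  no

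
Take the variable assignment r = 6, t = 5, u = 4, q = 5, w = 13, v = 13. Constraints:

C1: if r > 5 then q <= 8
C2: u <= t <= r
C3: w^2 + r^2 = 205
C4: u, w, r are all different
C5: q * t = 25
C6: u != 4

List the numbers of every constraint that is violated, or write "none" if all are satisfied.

Constraint 6 is violated.

C1: r = 6 > 5, so we need q ≤ 8; q = 5 ≤ 8 — holds.
C2: values 4 <= 5 <= 6 — holds.
C3: w^2 + r^2 = 13^2 + 6^2 = 169 + 36 = 205 — holds.
C4: values 4, 13, 6 are pairwise distinct — holds.
C5: q * t = 5 * 5 = 25 — holds.
C6: u = 4, but 4 is required to differ — fails.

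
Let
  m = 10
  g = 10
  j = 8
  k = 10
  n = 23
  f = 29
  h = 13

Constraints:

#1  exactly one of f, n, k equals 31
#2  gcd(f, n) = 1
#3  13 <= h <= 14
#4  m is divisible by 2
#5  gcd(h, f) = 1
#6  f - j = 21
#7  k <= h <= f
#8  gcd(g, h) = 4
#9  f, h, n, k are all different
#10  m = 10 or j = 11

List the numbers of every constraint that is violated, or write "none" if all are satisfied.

Constraints 1 and 8 are violated.

#1 f=29, n=23, k=10; 0 of them equal 31, not exactly one  FAIL
#2 gcd(29, 23) = 1  OK
#3 h = 13 lies in [13, 14]  OK
#4 10 / 2 = 5, so 2 divides 10  OK
#5 gcd(13, 29) = 1  OK
#6 f - j = 29 - 8 = 21  OK
#7 values 10 <= 13 <= 29  OK
#8 gcd(10, 13) = 1, not 4  FAIL
#9 values 29, 13, 23, 10 are pairwise distinct  OK
#10 m = 10 = 10 (first disjunct)  OK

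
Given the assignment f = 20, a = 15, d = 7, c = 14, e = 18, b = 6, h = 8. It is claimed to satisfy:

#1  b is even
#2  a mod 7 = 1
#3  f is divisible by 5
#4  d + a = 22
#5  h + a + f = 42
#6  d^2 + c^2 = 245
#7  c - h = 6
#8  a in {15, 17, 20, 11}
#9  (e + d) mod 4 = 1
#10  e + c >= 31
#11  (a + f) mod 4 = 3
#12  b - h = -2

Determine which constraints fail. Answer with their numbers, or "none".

#1 b = 6 is even  true
#2 15 mod 7 = 1  true
#3 20 / 5 = 4, so 5 divides 20  true
#4 d + a = 7 + 15 = 22  true
#5 h + a + f = 8 + 15 + 20 = 43, not 42  false
#6 d^2 + c^2 = 7^2 + 14^2 = 49 + 196 = 245  true
#7 c - h = 14 - 8 = 6  true
#8 a = 15 is in {15, 17, 20, 11}  true
#9 e + d = 25; 25 mod 4 = 1  true
#10 e + c = 18 + 14 = 32; 32 ≥ 31  true
#11 a + f = 35; 35 mod 4 = 3  true
#12 b - h = 6 - 8 = -2  true

Violated: 5.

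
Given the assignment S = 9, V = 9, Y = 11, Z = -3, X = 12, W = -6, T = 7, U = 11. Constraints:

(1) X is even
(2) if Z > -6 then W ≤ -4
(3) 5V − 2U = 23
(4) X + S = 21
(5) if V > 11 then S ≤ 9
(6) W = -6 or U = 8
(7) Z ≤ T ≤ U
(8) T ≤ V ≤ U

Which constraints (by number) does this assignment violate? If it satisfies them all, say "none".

(1) X = 12 is even — holds.
(2) Z = -3 > -6, so we need W ≤ -4; W = -6 ≤ -4 — holds.
(3) 5V − 2U = 5(9) − 2(11) = 23 — holds.
(4) X + S = 12 + 9 = 21 — holds.
(5) V = 9, not > 11; antecedent false, conditional vacuously true — holds.
(6) W = -6 = -6 (first disjunct) — holds.
(7) values -3 ≤ 7 ≤ 11 — holds.
(8) values 7 ≤ 9 ≤ 11 — holds.

The assignment satisfies every constraint.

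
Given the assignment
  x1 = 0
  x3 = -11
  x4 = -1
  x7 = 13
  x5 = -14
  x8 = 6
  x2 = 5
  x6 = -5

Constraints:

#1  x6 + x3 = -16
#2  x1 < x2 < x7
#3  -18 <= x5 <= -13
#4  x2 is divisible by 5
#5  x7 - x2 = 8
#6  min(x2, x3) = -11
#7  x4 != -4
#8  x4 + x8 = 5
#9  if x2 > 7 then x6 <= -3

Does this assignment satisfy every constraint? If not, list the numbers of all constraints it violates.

All constraints are satisfied.

#1 x6 + x3 = -5 + (-11) = -16 — satisfied.
#2 values 0 < 5 < 13 — satisfied.
#3 x5 = -14 lies in [-18, -13] — satisfied.
#4 5 / 5 = 1, so 5 divides 5 — satisfied.
#5 x7 - x2 = 13 - 5 = 8 — satisfied.
#6 min(5, -11) = -11 — satisfied.
#7 x4 = -1, and -1 ≠ -4 — satisfied.
#8 x4 + x8 = -1 + 6 = 5 — satisfied.
#9 x2 = 5, not > 7; antecedent false, conditional vacuously true — satisfied.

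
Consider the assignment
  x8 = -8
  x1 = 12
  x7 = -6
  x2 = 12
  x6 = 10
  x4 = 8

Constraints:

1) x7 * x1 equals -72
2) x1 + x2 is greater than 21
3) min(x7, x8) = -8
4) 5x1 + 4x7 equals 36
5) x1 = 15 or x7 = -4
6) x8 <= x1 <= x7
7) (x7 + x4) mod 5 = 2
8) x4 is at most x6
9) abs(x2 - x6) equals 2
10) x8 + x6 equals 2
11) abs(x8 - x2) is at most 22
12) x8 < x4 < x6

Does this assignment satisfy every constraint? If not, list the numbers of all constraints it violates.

1) x7 * x1 = -6 * 12 = -72 — holds.
2) x1 + x2 = 12 + 12 = 24; 24 > 21 — holds.
3) min(-6, -8) = -8 — holds.
4) 5x1 + 4x7 = 5(12) + 4(-6) = 36 — holds.
5) x1 = 12 ≠ 15 and x7 = -6 ≠ -4; both disjuncts false — fails.
6) values -8, 12, -6; x1 = 12 is not <= x7 = -6 — fails.
7) x7 + x4 = 2; 2 mod 5 = 2 — holds.
8) x4 = 8, x6 = 10; 8 ≤ 10 — holds.
9) abs(12 - 10) = 2 — holds.
10) x8 + x6 = -8 + 10 = 2 — holds.
11) abs(-8 - 12) = 20; 20 ≤ 22 — holds.
12) values -8 < 8 < 10 — holds.

Constraints 5 and 6 do not hold.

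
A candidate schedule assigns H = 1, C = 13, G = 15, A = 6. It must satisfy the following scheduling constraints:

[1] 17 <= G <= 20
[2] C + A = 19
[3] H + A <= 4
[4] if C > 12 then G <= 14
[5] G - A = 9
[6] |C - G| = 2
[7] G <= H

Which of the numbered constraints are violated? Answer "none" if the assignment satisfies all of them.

[1] G = 15 is outside [17, 20]  fails
[2] C + A = 13 + 6 = 19  holds
[3] H + A = 1 + 6 = 7; 7 > 4, bound 4 not met  fails
[4] C = 13 > 12, so we need G ≤ 14; but G = 15 > 14  fails
[5] G - A = 15 - 6 = 9  holds
[6] |13 - 15| = 2  holds
[7] G = 15, H = 1; 15 > 1 (want ≤)  fails

Constraints 1, 3, 4, and 7 are violated.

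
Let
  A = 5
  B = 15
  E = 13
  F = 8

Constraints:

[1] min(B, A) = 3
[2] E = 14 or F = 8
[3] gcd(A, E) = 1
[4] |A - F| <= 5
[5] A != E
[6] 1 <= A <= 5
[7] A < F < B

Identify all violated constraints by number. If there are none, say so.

[1] min(15, 5) = 5, not 3 — does not hold.
[2] E = 13 ≠ 14, but F = 8 = 8 (second disjunct) — holds.
[3] gcd(5, 13) = 1 — holds.
[4] |5 - 8| = 3; 3 ≤ 5 — holds.
[5] A = 5, E = 13; distinct — holds.
[6] A = 5 lies in [1, 5] — holds.
[7] values 5 < 8 < 15 — holds.

No — constraint 1 is not satisfied.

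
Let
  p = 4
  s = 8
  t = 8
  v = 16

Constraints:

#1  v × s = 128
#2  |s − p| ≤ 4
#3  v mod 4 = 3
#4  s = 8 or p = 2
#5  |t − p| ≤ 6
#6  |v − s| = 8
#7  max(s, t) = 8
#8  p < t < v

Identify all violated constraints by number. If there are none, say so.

#1 v × s = 16 × 8 = 128 — satisfied.
#2 |8 − 4| = 4; 4 ≤ 4 — satisfied.
#3 16 mod 4 = 0, not 3 — violated.
#4 s = 8 = 8 (first disjunct) — satisfied.
#5 |8 − 4| = 4; 4 ≤ 6 — satisfied.
#6 |16 − 8| = 8 — satisfied.
#7 max(8, 8) = 8 — satisfied.
#8 values 4 < 8 < 16 — satisfied.

Constraint 3 does not hold.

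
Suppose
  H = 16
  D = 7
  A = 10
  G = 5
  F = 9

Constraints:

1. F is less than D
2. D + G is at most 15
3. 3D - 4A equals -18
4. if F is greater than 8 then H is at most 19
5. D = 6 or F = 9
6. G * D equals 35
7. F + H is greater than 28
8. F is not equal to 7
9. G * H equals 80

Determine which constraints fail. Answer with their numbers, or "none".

Violated: 1, 3, 7.

1. F = 9, D = 7; 9 ≥ 7 (want <) — violated.
2. D + G = 7 + 5 = 12; 12 ≤ 15 — OK.
3. 3D - 4A = 3(7) - 4(10) = -19, not -18 — violated.
4. F = 9 > 8, so we need H ≤ 19; H = 16 ≤ 19 — OK.
5. D = 7 ≠ 6, but F = 9 = 9 (second disjunct) — OK.
6. G * D = 5 * 7 = 35 — OK.
7. F + H = 9 + 16 = 25; 25 ≤ 28, bound 28 not met — violated.
8. F = 9, and 9 ≠ 7 — OK.
9. G * H = 5 * 16 = 80 — OK.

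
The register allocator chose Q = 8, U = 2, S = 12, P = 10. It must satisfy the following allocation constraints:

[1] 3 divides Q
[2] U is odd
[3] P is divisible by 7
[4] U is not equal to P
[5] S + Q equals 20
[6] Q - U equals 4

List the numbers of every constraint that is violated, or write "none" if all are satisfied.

[1] 8 = 3*2 + 2, so 3 does not divide 8 — fails.
[2] U = 2 is even — fails.
[3] 10 = 7*1 + 3, so 7 does not divide 10 — fails.
[4] U = 2, P = 10; distinct — holds.
[5] S + Q = 12 + 8 = 20 — holds.
[6] Q - U = 8 - 2 = 6, not 4 — fails.

No — constraints 1, 2, 3, and 6 are not satisfied.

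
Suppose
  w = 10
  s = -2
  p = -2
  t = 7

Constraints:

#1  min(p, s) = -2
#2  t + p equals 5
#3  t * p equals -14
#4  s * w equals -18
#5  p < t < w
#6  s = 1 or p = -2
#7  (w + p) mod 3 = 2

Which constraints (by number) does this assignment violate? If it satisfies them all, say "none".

No — constraint 4 is not satisfied.

#1 min(-2, -2) = -2 — holds.
#2 t + p = 7 + (-2) = 5 — holds.
#3 t * p = 7 * (-2) = -14 — holds.
#4 s * w = -2 * 10 = -20, not -18 — does not hold.
#5 values -2 < 7 < 10 — holds.
#6 s = -2 ≠ 1, but p = -2 = -2 (second disjunct) — holds.
#7 w + p = 8; 8 mod 3 = 2 — holds.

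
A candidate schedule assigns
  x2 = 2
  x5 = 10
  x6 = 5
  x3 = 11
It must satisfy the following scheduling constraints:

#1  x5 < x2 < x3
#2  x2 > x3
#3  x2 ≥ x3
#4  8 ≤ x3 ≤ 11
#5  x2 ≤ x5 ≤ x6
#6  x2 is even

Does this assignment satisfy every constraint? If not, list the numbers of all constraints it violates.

Constraints 1, 2, 3, and 5 are violated.

#1 values 10, 2, 11; x5 = 10 is not < x2 = 2 — fails.
#2 x2 = 2, x3 = 11; 2 ≤ 11 (want >) — fails.
#3 x2 = 2, x3 = 11; 2 < 11 (want ≥) — fails.
#4 x3 = 11 lies in [8, 11] — holds.
#5 values 2, 10, 5; x5 = 10 is not ≤ x6 = 5 — fails.
#6 x2 = 2 is even — holds.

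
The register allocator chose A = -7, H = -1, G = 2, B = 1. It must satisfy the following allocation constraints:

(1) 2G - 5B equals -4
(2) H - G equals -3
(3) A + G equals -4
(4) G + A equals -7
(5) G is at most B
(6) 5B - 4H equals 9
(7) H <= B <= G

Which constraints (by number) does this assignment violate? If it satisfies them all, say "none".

Violated: 1, 3, 4, 5.

(1) 2G - 5B = 2(2) - 5(1) = -1, not -4  fails
(2) H - G = -1 - 2 = -3  holds
(3) A + G = -7 + 2 = -5, not -4  fails
(4) G + A = 2 + (-7) = -5, not -7  fails
(5) G = 2, B = 1; 2 > 1 (want ≤)  fails
(6) 5B - 4H = 5(1) - 4(-1) = 9  holds
(7) values -1 <= 1 <= 2  holds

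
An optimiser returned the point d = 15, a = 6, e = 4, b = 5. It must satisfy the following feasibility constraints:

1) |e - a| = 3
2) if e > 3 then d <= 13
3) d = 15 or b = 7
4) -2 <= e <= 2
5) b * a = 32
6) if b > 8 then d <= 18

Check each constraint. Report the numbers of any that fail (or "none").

1) |4 - 6| = 2, not 3 — does not hold.
2) e = 4 > 3, so we need d ≤ 13; but d = 15 > 13 — does not hold.
3) d = 15 = 15 (first disjunct) — holds.
4) e = 4 is outside [-2, 2] — does not hold.
5) b * a = 5 * 6 = 30, not 32 — does not hold.
6) b = 5, not > 8; antecedent false, conditional vacuously true — holds.

Constraints 1, 2, 4, 5 are violated.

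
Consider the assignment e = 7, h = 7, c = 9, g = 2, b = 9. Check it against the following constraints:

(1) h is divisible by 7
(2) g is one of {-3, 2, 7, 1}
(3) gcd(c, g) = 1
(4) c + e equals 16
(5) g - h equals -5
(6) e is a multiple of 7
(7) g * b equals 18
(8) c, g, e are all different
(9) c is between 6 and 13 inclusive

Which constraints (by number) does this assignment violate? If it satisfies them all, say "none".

(1) 7 / 7 = 1, so 7 divides 7 — OK.
(2) g = 2 is in {-3, 2, 7, 1} — OK.
(3) gcd(9, 2) = 1 — OK.
(4) c + e = 9 + 7 = 16 — OK.
(5) g - h = 2 - 7 = -5 — OK.
(6) 7 / 7 = 1, so 7 divides 7 — OK.
(7) g * b = 2 * 9 = 18 — OK.
(8) values 9, 2, 7 are pairwise distinct — OK.
(9) c = 9 lies in [6, 13] — OK.

All constraints are satisfied.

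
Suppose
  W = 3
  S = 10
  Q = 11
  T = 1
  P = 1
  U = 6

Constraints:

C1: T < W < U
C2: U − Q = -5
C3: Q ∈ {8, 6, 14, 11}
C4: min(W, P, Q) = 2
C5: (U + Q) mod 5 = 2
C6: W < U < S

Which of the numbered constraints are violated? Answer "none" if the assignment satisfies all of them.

C1: values 1 < 3 < 6  OK
C2: U − Q = 6 − 11 = -5  OK
C3: Q = 11 is in {8, 6, 14, 11}  OK
C4: min(3, 1, 11) = 1, not 2  FAIL
C5: U + Q = 17; 17 mod 5 = 2  OK
C6: values 3 < 6 < 10  OK

The assignment fails constraint 4.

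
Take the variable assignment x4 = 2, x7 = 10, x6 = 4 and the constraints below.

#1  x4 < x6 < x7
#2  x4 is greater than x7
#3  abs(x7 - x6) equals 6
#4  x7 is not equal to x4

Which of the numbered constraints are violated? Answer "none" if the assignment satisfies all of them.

#1 values 2 < 4 < 10 — satisfied.
#2 x4 = 2, x7 = 10; 2 ≤ 10 (want >) — violated.
#3 abs(10 - 4) = 6 — satisfied.
#4 x7 = 10, x4 = 2; distinct — satisfied.

Violated: 2.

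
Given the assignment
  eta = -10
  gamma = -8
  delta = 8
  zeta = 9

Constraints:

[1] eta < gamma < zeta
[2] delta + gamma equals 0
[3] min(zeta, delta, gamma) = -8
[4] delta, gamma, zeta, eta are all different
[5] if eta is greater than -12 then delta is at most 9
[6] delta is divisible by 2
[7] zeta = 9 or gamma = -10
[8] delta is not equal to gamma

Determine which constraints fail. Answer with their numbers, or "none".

The assignment satisfies every constraint.

[1] values -10 < -8 < 9  holds
[2] delta + gamma = 8 + (-8) = 0  holds
[3] min(9, 8, -8) = -8  holds
[4] values 8, -8, 9, -10 are pairwise distinct  holds
[5] eta = -10 > -12, so we need delta ≤ 9; delta = 8 ≤ 9  holds
[6] 8 / 2 = 4, so 2 divides 8  holds
[7] zeta = 9 = 9 (first disjunct)  holds
[8] delta = 8, gamma = -8; distinct  holds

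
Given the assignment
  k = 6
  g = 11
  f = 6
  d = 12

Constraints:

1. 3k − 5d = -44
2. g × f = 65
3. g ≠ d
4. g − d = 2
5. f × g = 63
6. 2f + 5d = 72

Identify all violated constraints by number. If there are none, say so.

1. 3k − 5d = 3(6) − 5(12) = -42, not -44 — does not hold.
2. g × f = 11 × 6 = 66, not 65 — does not hold.
3. g = 11, d = 12; distinct — holds.
4. g − d = 11 − 12 = -1, not 2 — does not hold.
5. f × g = 6 × 11 = 66, not 63 — does not hold.
6. 2f + 5d = 2(6) + 5(12) = 72 — holds.

Constraints 1, 2, 4, and 5 do not hold.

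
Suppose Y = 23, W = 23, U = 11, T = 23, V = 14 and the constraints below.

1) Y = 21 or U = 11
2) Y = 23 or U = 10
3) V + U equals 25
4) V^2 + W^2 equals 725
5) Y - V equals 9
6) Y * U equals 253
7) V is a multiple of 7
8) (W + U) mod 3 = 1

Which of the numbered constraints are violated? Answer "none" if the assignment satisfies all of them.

1) Y = 23 ≠ 21, but U = 11 = 11 (second disjunct) — OK.
2) Y = 23 = 23 (first disjunct) — OK.
3) V + U = 14 + 11 = 25 — OK.
4) V^2 + W^2 = 14^2 + 23^2 = 196 + 529 = 725 — OK.
5) Y - V = 23 - 14 = 9 — OK.
6) Y * U = 23 * 11 = 253 — OK.
7) 14 / 7 = 2, so 7 divides 14 — OK.
8) W + U = 34; 34 mod 3 = 1 — OK.

All constraints are satisfied.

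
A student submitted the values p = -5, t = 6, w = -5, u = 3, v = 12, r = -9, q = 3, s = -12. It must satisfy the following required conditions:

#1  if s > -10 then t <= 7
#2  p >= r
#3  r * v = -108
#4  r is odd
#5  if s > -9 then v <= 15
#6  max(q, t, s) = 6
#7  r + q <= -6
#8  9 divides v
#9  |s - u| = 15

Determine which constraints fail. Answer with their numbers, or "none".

#1 s = -12, not > -10; antecedent false, conditional vacuously true — OK.
#2 p = -5, r = -9; -5 ≥ -9 — OK.
#3 r * v = -9 * 12 = -108 — OK.
#4 r = -9 is odd — OK.
#5 s = -12, not > -9; antecedent false, conditional vacuously true — OK.
#6 max(3, 6, -12) = 6 — OK.
#7 r + q = -9 + 3 = -6; -6 ≤ -6 — OK.
#8 12 = 9*1 + 3, so 9 does not divide 12 — violated.
#9 |-12 - 3| = 15 — OK.

Constraint 8 is violated.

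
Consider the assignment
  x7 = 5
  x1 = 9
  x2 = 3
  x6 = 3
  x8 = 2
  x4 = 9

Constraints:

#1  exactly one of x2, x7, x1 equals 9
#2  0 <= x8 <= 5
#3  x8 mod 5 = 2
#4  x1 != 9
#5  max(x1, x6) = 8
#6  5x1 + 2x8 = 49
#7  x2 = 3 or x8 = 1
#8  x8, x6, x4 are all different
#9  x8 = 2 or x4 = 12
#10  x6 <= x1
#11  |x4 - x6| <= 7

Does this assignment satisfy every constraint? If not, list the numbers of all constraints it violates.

Constraints 4, 5 do not hold.

#1 x2=3, x7=5, x1=9; 1 of them equals 9 — OK.
#2 x8 = 2 lies in [0, 5] — OK.
#3 2 mod 5 = 2 — OK.
#4 x1 = 9, but 9 is required to differ — violated.
#5 max(9, 3) = 9, not 8 — violated.
#6 5x1 + 2x8 = 5(9) + 2(2) = 49 — OK.
#7 x2 = 3 = 3 (first disjunct) — OK.
#8 values 2, 3, 9 are pairwise distinct — OK.
#9 x8 = 2 = 2 (first disjunct) — OK.
#10 x6 = 3, x1 = 9; 3 ≤ 9 — OK.
#11 |9 - 3| = 6; 6 ≤ 7 — OK.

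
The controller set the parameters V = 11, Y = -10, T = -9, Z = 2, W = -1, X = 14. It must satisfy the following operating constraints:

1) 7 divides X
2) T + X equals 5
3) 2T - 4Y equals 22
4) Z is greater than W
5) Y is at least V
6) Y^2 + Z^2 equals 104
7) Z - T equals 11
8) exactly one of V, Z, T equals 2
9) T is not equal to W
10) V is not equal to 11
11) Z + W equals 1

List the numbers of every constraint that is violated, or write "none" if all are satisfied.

Violated: 5, 10.

1) 14 / 7 = 2, so 7 divides 14  ✓
2) T + X = -9 + 14 = 5  ✓
3) 2T - 4Y = 2(-9) - 4(-10) = 22  ✓
4) Z = 2, W = -1; 2 > -1  ✓
5) Y = -10, V = 11; -10 < 11 (want ≥)  ✗
6) Y^2 + Z^2 = (-10)^2 + 2^2 = 100 + 4 = 104  ✓
7) Z - T = 2 - (-9) = 11  ✓
8) V=11, Z=2, T=-9; 1 of them equals 2  ✓
9) T = -9, W = -1; distinct  ✓
10) V = 11, but 11 is required to differ  ✗
11) Z + W = 2 + (-1) = 1  ✓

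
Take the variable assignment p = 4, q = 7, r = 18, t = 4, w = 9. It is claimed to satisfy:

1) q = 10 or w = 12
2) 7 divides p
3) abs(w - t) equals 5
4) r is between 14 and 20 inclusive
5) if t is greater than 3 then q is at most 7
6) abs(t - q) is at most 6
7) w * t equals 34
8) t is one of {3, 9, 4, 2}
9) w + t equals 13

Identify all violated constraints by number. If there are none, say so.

1) q = 7 ≠ 10 and w = 9 ≠ 12; both disjuncts false — does not hold.
2) 4 = 7*0 + 4, so 7 does not divide 4 — does not hold.
3) abs(9 - 4) = 5 — holds.
4) r = 18 lies in [14, 20] — holds.
5) t = 4 > 3, so we need q ≤ 7; q = 7 ≤ 7 — holds.
6) abs(4 - 7) = 3; 3 ≤ 6 — holds.
7) w * t = 9 * 4 = 36, not 34 — does not hold.
8) t = 4 is in {3, 9, 4, 2} — holds.
9) w + t = 9 + 4 = 13 — holds.

The assignment fails constraints 1, 2, 7.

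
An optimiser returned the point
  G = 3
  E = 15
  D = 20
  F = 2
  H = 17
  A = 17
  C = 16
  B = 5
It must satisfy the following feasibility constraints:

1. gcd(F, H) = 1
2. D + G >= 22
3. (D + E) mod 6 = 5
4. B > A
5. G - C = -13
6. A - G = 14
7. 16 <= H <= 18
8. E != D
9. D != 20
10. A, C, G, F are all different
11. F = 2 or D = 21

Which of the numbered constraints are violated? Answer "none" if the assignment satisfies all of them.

No — constraints 4, 9 are not satisfied.

1. gcd(2, 17) = 1  ✓
2. D + G = 20 + 3 = 23; 23 ≥ 22  ✓
3. D + E = 35; 35 mod 6 = 5  ✓
4. B = 5, A = 17; 5 ≤ 17 (want >)  ✗
5. G - C = 3 - 16 = -13  ✓
6. A - G = 17 - 3 = 14  ✓
7. H = 17 lies in [16, 18]  ✓
8. E = 15, D = 20; distinct  ✓
9. D = 20, but 20 is required to differ  ✗
10. values 17, 16, 3, 2 are pairwise distinct  ✓
11. F = 2 = 2 (first disjunct)  ✓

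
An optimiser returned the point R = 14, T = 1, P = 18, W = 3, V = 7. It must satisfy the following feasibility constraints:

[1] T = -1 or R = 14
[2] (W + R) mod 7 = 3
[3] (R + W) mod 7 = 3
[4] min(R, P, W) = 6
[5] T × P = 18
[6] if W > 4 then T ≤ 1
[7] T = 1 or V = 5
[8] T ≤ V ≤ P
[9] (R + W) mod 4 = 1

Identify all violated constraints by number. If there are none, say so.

Violated: 4.

[1] T = 1 ≠ -1, but R = 14 = 14 (second disjunct)  yes
[2] W + R = 17; 17 mod 7 = 3  yes
[3] R + W = 17; 17 mod 7 = 3  yes
[4] min(14, 18, 3) = 3, not 6  no
[5] T × P = 1 × 18 = 18  yes
[6] W = 3, not > 4; antecedent false, conditional vacuously true  yes
[7] T = 1 = 1 (first disjunct)  yes
[8] values 1 ≤ 7 ≤ 18  yes
[9] R + W = 17; 17 mod 4 = 1  yes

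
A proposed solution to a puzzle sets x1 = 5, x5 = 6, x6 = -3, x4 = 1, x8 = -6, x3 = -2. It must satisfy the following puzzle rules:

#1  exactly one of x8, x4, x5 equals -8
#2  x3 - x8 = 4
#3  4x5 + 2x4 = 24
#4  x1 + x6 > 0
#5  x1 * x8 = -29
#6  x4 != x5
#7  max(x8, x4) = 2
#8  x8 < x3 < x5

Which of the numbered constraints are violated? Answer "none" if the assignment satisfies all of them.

#1 x8=-6, x4=1, x5=6; 0 of them equal -8, not exactly one — fails.
#2 x3 - x8 = -2 - (-6) = 4 — holds.
#3 4x5 + 2x4 = 4(6) + 2(1) = 26, not 24 — fails.
#4 x1 + x6 = 5 + (-3) = 2; 2 > 0 — holds.
#5 x1 * x8 = 5 * (-6) = -30, not -29 — fails.
#6 x4 = 1, x5 = 6; distinct — holds.
#7 max(-6, 1) = 1, not 2 — fails.
#8 values -6 < -2 < 6 — holds.

Violated: 1, 3, 5, and 7.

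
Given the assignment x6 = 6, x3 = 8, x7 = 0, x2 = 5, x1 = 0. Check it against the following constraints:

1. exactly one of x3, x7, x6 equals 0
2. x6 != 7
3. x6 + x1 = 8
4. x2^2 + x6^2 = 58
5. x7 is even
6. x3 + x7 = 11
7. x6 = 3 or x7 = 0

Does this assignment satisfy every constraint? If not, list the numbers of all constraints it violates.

1. x3=8, x7=0, x6=6; 1 of them equals 0 — satisfied.
2. x6 = 6, and 6 ≠ 7 — satisfied.
3. x6 + x1 = 6 + 0 = 6, not 8 — violated.
4. x2^2 + x6^2 = 5^2 + 6^2 = 25 + 36 = 61, not 58 — violated.
5. x7 = 0 is even — satisfied.
6. x3 + x7 = 8 + 0 = 8, not 11 — violated.
7. x6 = 6 ≠ 3, but x7 = 0 = 0 (second disjunct) — satisfied.

Violated: 3, 4, 6.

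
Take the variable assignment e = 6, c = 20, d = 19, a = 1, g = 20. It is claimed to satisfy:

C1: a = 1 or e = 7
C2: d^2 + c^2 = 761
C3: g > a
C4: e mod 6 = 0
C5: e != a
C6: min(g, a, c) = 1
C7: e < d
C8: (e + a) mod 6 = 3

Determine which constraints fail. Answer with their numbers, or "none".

C1: a = 1 = 1 (first disjunct) — holds.
C2: d^2 + c^2 = 19^2 + 20^2 = 361 + 400 = 761 — holds.
C3: g = 20, a = 1; 20 > 1 — holds.
C4: 6 mod 6 = 0 — holds.
C5: e = 6, a = 1; distinct — holds.
C6: min(20, 1, 20) = 1 — holds.
C7: e = 6, d = 19; 6 < 19 — holds.
C8: e + a = 7; 7 mod 6 = 1, not 3 — fails.

No — constraint 8 is not satisfied.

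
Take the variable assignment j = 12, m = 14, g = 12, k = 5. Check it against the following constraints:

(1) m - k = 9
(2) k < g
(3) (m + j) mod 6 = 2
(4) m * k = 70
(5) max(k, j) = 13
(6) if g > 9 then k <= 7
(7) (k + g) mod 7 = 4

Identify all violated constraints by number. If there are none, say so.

(1) m - k = 14 - 5 = 9  holds
(2) k = 5, g = 12; 5 < 12  holds
(3) m + j = 26; 26 mod 6 = 2  holds
(4) m * k = 14 * 5 = 70  holds
(5) max(5, 12) = 12, not 13  fails
(6) g = 12 > 9, so we need k ≤ 7; k = 5 ≤ 7  holds
(7) k + g = 17; 17 mod 7 = 3, not 4  fails

Constraints 5 and 7 do not hold.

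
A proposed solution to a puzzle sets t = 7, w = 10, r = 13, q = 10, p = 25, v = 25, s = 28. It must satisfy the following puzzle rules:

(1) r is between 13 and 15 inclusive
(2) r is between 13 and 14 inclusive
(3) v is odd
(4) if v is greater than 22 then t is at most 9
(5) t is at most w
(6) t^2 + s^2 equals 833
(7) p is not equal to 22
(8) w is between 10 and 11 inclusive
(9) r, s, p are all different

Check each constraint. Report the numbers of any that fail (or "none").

No violations.

(1) r = 13 lies in [13, 15]  yes
(2) r = 13 lies in [13, 14]  yes
(3) v = 25 is odd  yes
(4) v = 25 > 22, so we need t ≤ 9; t = 7 ≤ 9  yes
(5) t = 7, w = 10; 7 ≤ 10  yes
(6) t^2 + s^2 = 7^2 + 28^2 = 49 + 784 = 833  yes
(7) p = 25, and 25 ≠ 22  yes
(8) w = 10 lies in [10, 11]  yes
(9) values 13, 28, 25 are pairwise distinct  yes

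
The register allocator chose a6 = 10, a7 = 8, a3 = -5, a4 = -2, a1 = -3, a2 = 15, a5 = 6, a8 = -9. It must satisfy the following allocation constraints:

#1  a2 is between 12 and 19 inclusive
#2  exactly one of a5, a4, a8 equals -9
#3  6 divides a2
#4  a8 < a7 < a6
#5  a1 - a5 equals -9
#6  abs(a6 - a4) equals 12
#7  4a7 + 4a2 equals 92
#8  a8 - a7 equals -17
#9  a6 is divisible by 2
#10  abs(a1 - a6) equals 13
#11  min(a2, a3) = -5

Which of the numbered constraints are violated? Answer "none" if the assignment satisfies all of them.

#1 a2 = 15 lies in [12, 19] — OK.
#2 a5=6, a4=-2, a8=-9; 1 of them equals -9 — OK.
#3 15 = 6*2 + 3, so 6 does not divide 15 — violated.
#4 values -9 < 8 < 10 — OK.
#5 a1 - a5 = -3 - 6 = -9 — OK.
#6 abs(10 - (-2)) = 12 — OK.
#7 4a7 + 4a2 = 4(8) + 4(15) = 92 — OK.
#8 a8 - a7 = -9 - 8 = -17 — OK.
#9 10 / 2 = 5, so 2 divides 10 — OK.
#10 abs(-3 - 10) = 13 — OK.
#11 min(15, -5) = -5 — OK.

Constraint 3 is violated.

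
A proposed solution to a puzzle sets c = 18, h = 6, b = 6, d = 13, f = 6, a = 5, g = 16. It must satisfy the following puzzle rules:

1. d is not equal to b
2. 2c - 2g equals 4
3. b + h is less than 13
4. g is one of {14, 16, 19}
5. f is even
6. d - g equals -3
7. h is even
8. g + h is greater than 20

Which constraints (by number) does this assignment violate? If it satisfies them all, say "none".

None — every constraint holds.

1. d = 13, b = 6; distinct — satisfied.
2. 2c - 2g = 2(18) - 2(16) = 4 — satisfied.
3. b + h = 6 + 6 = 12; 12 < 13 — satisfied.
4. g = 16 is in {14, 16, 19} — satisfied.
5. f = 6 is even — satisfied.
6. d - g = 13 - 16 = -3 — satisfied.
7. h = 6 is even — satisfied.
8. g + h = 16 + 6 = 22; 22 > 20 — satisfied.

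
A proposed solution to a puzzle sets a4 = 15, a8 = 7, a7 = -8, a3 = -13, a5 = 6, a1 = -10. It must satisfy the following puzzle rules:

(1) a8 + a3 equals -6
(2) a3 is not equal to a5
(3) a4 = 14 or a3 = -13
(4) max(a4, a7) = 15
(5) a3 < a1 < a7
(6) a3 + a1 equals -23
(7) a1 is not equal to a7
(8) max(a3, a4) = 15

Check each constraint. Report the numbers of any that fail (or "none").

All constraints are satisfied.

(1) a8 + a3 = 7 + (-13) = -6 — OK.
(2) a3 = -13, a5 = 6; distinct — OK.
(3) a4 = 15 ≠ 14, but a3 = -13 = -13 (second disjunct) — OK.
(4) max(15, -8) = 15 — OK.
(5) values -13 < -10 < -8 — OK.
(6) a3 + a1 = -13 + (-10) = -23 — OK.
(7) a1 = -10, a7 = -8; distinct — OK.
(8) max(-13, 15) = 15 — OK.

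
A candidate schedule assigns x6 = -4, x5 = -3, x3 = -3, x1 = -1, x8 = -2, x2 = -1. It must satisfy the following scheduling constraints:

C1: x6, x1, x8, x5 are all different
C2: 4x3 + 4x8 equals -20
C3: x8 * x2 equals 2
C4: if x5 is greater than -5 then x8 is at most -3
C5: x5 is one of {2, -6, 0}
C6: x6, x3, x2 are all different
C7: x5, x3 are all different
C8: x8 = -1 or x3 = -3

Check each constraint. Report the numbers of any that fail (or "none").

C1: values -4, -1, -2, -3 are pairwise distinct — holds.
C2: 4x3 + 4x8 = 4(-3) + 4(-2) = -20 — holds.
C3: x8 * x2 = -2 * (-1) = 2 — holds.
C4: x5 = -3 > -5, so we need x8 ≤ -3; but x8 = -2 > -3 — does not hold.
C5: x5 = -3 is not in {2, -6, 0} — does not hold.
C6: values -4, -3, -1 are pairwise distinct — holds.
C7: x5 = x3 = -3, not all different — does not hold.
C8: x8 = -2 ≠ -1, but x3 = -3 = -3 (second disjunct) — holds.

Constraints 4, 5, and 7 are violated.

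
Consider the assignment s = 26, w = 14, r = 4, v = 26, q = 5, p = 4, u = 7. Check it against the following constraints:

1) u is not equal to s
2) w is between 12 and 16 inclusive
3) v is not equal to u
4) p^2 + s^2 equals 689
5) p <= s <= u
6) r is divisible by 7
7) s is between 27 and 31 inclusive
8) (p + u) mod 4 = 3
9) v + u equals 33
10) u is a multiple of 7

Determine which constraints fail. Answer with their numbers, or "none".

Constraints 4, 5, 6, 7 are violated.

1) u = 7, s = 26; distinct — holds.
2) w = 14 lies in [12, 16] — holds.
3) v = 26, u = 7; distinct — holds.
4) p^2 + s^2 = 4^2 + 26^2 = 16 + 676 = 692, not 689 — does not hold.
5) values 4, 26, 7; s = 26 is not <= u = 7 — does not hold.
6) 4 = 7*0 + 4, so 7 does not divide 4 — does not hold.
7) s = 26 is outside [27, 31] — does not hold.
8) p + u = 11; 11 mod 4 = 3 — holds.
9) v + u = 26 + 7 = 33 — holds.
10) 7 / 7 = 1, so 7 divides 7 — holds.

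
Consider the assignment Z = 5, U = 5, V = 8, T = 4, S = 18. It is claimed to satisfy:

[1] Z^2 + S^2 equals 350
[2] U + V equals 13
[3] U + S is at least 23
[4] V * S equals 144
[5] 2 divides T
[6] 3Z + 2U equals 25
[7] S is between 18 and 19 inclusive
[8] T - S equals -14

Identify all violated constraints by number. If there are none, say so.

[1] Z^2 + S^2 = 5^2 + 18^2 = 25 + 324 = 349, not 350  ✗
[2] U + V = 5 + 8 = 13  ✓
[3] U + S = 5 + 18 = 23; 23 ≥ 23  ✓
[4] V * S = 8 * 18 = 144  ✓
[5] 4 / 2 = 2, so 2 divides 4  ✓
[6] 3Z + 2U = 3(5) + 2(5) = 25  ✓
[7] S = 18 lies in [18, 19]  ✓
[8] T - S = 4 - 18 = -14  ✓

Violated: 1.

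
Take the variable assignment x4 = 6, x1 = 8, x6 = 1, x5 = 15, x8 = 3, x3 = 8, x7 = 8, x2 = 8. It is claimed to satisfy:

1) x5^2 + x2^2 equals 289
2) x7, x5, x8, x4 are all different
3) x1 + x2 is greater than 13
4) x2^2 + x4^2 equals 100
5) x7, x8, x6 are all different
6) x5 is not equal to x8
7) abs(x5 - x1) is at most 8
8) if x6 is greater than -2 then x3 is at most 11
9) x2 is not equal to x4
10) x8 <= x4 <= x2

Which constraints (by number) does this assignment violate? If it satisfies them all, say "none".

Yes — all constraints hold.

1) x5^2 + x2^2 = 15^2 + 8^2 = 225 + 64 = 289 — satisfied.
2) values 8, 15, 3, 6 are pairwise distinct — satisfied.
3) x1 + x2 = 8 + 8 = 16; 16 > 13 — satisfied.
4) x2^2 + x4^2 = 8^2 + 6^2 = 64 + 36 = 100 — satisfied.
5) values 8, 3, 1 are pairwise distinct — satisfied.
6) x5 = 15, x8 = 3; distinct — satisfied.
7) abs(15 - 8) = 7; 7 ≤ 8 — satisfied.
8) x6 = 1 > -2, so we need x3 ≤ 11; x3 = 8 ≤ 11 — satisfied.
9) x2 = 8, x4 = 6; distinct — satisfied.
10) values 3 <= 6 <= 8 — satisfied.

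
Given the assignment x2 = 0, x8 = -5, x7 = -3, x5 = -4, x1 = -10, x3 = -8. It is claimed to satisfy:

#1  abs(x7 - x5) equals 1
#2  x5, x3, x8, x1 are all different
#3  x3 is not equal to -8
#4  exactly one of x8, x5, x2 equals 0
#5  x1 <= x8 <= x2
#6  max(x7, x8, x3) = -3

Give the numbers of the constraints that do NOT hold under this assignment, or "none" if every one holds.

Constraint 3 is violated.

#1 abs(-3 - (-4)) = 1  ✓
#2 values -4, -8, -5, -10 are pairwise distinct  ✓
#3 x3 = -8, but -8 is required to differ  ✗
#4 x8=-5, x5=-4, x2=0; 1 of them equals 0  ✓
#5 values -10 <= -5 <= 0  ✓
#6 max(-3, -5, -8) = -3  ✓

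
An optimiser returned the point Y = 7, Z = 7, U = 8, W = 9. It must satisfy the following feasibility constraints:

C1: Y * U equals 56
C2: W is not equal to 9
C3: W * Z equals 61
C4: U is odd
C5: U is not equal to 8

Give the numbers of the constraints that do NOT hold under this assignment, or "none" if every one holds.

C1: Y * U = 7 * 8 = 56 — holds.
C2: W = 9, but 9 is required to differ — does not hold.
C3: W * Z = 9 * 7 = 63, not 61 — does not hold.
C4: U = 8 is even — does not hold.
C5: U = 8, but 8 is required to differ — does not hold.

Violated: 2, 3, 4, 5.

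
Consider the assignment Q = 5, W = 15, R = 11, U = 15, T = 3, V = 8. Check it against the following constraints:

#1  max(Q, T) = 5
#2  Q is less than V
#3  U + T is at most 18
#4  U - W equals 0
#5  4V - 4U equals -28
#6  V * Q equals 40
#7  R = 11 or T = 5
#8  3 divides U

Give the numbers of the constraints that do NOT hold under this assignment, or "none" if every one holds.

None — every constraint holds.

#1 max(5, 3) = 5  holds
#2 Q = 5, V = 8; 5 < 8  holds
#3 U + T = 15 + 3 = 18; 18 ≤ 18  holds
#4 U - W = 15 - 15 = 0  holds
#5 4V - 4U = 4(8) - 4(15) = -28  holds
#6 V * Q = 8 * 5 = 40  holds
#7 R = 11 = 11 (first disjunct)  holds
#8 15 / 3 = 5, so 3 divides 15  holds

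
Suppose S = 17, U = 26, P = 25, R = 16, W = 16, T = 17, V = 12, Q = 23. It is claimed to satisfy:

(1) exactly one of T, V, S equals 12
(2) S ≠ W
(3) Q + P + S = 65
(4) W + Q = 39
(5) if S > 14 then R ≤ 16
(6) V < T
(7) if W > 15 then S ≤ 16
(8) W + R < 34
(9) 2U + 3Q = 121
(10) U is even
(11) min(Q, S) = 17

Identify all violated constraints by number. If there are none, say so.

Violated: 7.

(1) T=17, V=12, S=17; 1 of them equals 12  OK
(2) S = 17, W = 16; distinct  OK
(3) Q + P + S = 23 + 25 + 17 = 65  OK
(4) W + Q = 16 + 23 = 39  OK
(5) S = 17 > 14, so we need R ≤ 16; R = 16 ≤ 16  OK
(6) V = 12, T = 17; 12 < 17  OK
(7) W = 16 > 15, so we need S ≤ 16; but S = 17 > 16  FAIL
(8) W + R = 16 + 16 = 32; 32 < 34  OK
(9) 2U + 3Q = 2(26) + 3(23) = 121  OK
(10) U = 26 is even  OK
(11) min(23, 17) = 17  OK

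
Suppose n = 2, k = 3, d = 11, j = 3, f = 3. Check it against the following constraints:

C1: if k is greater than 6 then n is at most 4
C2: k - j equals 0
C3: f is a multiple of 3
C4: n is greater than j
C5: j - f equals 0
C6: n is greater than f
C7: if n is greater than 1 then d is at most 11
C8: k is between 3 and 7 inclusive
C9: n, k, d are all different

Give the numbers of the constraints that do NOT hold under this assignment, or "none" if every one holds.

Constraints 4 and 6 are violated.

C1: k = 3, not > 6; antecedent false, conditional vacuously true — satisfied.
C2: k - j = 3 - 3 = 0 — satisfied.
C3: 3 / 3 = 1, so 3 divides 3 — satisfied.
C4: n = 2, j = 3; 2 ≤ 3 (want >) — violated.
C5: j - f = 3 - 3 = 0 — satisfied.
C6: n = 2, f = 3; 2 ≤ 3 (want >) — violated.
C7: n = 2 > 1, so we need d ≤ 11; d = 11 ≤ 11 — satisfied.
C8: k = 3 lies in [3, 7] — satisfied.
C9: values 2, 3, 11 are pairwise distinct — satisfied.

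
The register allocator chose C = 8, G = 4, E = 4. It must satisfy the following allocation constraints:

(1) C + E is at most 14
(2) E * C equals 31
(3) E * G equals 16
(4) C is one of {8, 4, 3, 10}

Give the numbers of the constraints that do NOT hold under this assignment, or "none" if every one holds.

No — constraint 2 is not satisfied.

(1) C + E = 8 + 4 = 12; 12 ≤ 14 — holds.
(2) E * C = 4 * 8 = 32, not 31 — does not hold.
(3) E * G = 4 * 4 = 16 — holds.
(4) C = 8 is in {8, 4, 3, 10} — holds.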